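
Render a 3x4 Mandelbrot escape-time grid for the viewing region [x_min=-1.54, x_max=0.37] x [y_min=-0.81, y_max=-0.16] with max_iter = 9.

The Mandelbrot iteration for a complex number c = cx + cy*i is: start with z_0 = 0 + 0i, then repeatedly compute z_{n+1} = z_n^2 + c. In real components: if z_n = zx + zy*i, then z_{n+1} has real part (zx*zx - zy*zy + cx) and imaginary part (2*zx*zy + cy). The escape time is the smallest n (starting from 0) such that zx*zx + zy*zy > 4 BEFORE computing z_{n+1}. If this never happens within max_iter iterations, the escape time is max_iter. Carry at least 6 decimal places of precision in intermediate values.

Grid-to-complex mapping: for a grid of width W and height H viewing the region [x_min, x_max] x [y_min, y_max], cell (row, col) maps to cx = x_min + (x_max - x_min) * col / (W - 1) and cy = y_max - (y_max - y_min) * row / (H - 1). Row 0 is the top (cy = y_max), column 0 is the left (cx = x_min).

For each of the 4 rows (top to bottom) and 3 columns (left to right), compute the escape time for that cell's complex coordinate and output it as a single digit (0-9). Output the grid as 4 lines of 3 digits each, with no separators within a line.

Answer: 599
499
399
344

Derivation:
(row=0, col=0): c = -1.5400 + -0.1600i → escape time 5
(row=0, col=1): c = -0.5850 + -0.1600i → escape time 9
(row=0, col=2): c = 0.3700 + -0.1600i → escape time 9
(row=1, col=0): c = -1.5400 + -0.3767i → escape time 4
(row=1, col=1): c = -0.5850 + -0.3767i → escape time 9
(row=1, col=2): c = 0.3700 + -0.3767i → escape time 9
(row=2, col=0): c = -1.5400 + -0.5933i → escape time 3
(row=2, col=1): c = -0.5850 + -0.5933i → escape time 9
(row=2, col=2): c = 0.3700 + -0.5933i → escape time 9
(row=3, col=0): c = -1.5400 + -0.8100i → escape time 3
(row=3, col=1): c = -0.5850 + -0.8100i → escape time 4
(row=3, col=2): c = 0.3700 + -0.8100i → escape time 4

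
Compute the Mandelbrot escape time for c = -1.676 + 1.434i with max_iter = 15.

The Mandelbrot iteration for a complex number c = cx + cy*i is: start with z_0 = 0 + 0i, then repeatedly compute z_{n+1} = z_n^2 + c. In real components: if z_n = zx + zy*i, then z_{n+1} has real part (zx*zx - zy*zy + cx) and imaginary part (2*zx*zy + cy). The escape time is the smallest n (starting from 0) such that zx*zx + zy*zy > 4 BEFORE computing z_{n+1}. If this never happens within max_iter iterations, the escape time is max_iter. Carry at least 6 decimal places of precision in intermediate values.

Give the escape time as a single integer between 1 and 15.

z_0 = 0 + 0i, c = -1.6760 + 1.4340i
Iter 1: z = -1.6760 + 1.4340i, |z|^2 = 4.8653
Escaped at iteration 1

Answer: 1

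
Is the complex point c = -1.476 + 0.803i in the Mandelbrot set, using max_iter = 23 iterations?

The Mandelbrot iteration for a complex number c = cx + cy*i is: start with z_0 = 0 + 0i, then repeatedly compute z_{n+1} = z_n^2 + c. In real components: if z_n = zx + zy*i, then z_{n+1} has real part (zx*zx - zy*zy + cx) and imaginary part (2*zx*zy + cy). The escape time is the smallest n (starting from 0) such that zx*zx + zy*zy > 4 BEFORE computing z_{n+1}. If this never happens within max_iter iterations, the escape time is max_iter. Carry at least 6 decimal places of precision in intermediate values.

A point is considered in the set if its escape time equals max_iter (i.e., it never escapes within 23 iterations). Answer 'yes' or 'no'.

z_0 = 0 + 0i, c = -1.4760 + 0.8030i
Iter 1: z = -1.4760 + 0.8030i, |z|^2 = 2.8234
Iter 2: z = 0.0578 + -1.5675i, |z|^2 = 2.4603
Iter 3: z = -3.9296 + 0.6219i, |z|^2 = 15.8284
Escaped at iteration 3

Answer: no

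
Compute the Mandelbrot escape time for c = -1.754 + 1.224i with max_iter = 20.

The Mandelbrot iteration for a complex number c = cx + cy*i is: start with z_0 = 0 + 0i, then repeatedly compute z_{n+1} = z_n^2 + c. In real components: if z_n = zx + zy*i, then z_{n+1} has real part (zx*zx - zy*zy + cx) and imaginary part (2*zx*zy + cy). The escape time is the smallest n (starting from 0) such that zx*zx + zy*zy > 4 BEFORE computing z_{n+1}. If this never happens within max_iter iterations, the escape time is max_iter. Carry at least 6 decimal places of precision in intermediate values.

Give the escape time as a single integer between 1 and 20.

z_0 = 0 + 0i, c = -1.7540 + 1.2240i
Iter 1: z = -1.7540 + 1.2240i, |z|^2 = 4.5747
Escaped at iteration 1

Answer: 1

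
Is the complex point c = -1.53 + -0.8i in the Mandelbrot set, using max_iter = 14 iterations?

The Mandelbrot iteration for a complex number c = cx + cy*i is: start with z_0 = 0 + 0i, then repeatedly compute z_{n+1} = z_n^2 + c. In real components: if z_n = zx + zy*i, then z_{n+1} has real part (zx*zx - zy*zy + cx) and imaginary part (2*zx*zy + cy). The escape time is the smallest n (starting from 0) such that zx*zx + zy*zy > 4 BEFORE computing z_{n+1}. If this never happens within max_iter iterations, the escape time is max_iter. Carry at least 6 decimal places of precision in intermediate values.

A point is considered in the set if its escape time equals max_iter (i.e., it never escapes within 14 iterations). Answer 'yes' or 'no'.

Answer: no

Derivation:
z_0 = 0 + 0i, c = -1.5300 + -0.8000i
Iter 1: z = -1.5300 + -0.8000i, |z|^2 = 2.9809
Iter 2: z = 0.1709 + 1.6480i, |z|^2 = 2.7451
Iter 3: z = -4.2167 + -0.2367i, |z|^2 = 17.8366
Escaped at iteration 3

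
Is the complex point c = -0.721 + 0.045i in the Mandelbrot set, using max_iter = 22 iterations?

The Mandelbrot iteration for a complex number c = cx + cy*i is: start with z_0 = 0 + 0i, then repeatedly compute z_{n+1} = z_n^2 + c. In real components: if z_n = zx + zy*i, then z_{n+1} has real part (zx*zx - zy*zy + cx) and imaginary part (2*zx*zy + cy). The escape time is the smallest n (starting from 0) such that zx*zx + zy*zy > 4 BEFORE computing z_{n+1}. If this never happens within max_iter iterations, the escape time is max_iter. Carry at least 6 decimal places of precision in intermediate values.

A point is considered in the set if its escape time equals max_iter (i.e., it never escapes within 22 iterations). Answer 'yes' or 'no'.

z_0 = 0 + 0i, c = -0.7210 + 0.0450i
Iter 1: z = -0.7210 + 0.0450i, |z|^2 = 0.5219
Iter 2: z = -0.2032 + -0.0199i, |z|^2 = 0.0417
Iter 3: z = -0.6801 + 0.0531i, |z|^2 = 0.4654
Iter 4: z = -0.2613 + -0.0272i, |z|^2 = 0.0690
Iter 5: z = -0.6535 + 0.0592i, |z|^2 = 0.4305
Iter 6: z = -0.2975 + -0.0324i, |z|^2 = 0.0895
Iter 7: z = -0.6336 + 0.0643i, |z|^2 = 0.4055
Iter 8: z = -0.3237 + -0.0364i, |z|^2 = 0.1061
Iter 9: z = -0.6175 + 0.0686i, |z|^2 = 0.3860
Iter 10: z = -0.3444 + -0.0397i, |z|^2 = 0.1202
Iter 11: z = -0.6040 + 0.0724i, |z|^2 = 0.3700
Iter 12: z = -0.3614 + -0.0424i, |z|^2 = 0.1324
Iter 13: z = -0.5922 + 0.0757i, |z|^2 = 0.3564
Iter 14: z = -0.3761 + -0.0446i, |z|^2 = 0.1434
Iter 15: z = -0.5816 + 0.0785i, |z|^2 = 0.3444
Iter 16: z = -0.3890 + -0.0464i, |z|^2 = 0.1534
Iter 17: z = -0.5719 + 0.0811i, |z|^2 = 0.3336
Iter 18: z = -0.4005 + -0.0477i, |z|^2 = 0.1627
Iter 19: z = -0.5628 + 0.0832i, |z|^2 = 0.3237
Iter 20: z = -0.4111 + -0.0487i, |z|^2 = 0.1714
Iter 21: z = -0.5543 + 0.0850i, |z|^2 = 0.3145
Did not escape in 22 iterations → in set

Answer: yes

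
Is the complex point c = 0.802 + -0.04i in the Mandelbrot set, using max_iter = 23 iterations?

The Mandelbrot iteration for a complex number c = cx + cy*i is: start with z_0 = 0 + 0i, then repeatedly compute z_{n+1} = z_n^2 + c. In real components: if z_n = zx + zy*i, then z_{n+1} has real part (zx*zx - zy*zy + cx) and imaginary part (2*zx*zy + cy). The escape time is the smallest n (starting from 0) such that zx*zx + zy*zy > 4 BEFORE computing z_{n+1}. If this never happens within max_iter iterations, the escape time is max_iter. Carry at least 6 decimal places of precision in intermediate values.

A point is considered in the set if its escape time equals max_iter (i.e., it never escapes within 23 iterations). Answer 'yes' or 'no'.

z_0 = 0 + 0i, c = 0.8020 + -0.0400i
Iter 1: z = 0.8020 + -0.0400i, |z|^2 = 0.6448
Iter 2: z = 1.4436 + -0.1042i, |z|^2 = 2.0948
Iter 3: z = 2.8751 + -0.3407i, |z|^2 = 8.3825
Escaped at iteration 3

Answer: no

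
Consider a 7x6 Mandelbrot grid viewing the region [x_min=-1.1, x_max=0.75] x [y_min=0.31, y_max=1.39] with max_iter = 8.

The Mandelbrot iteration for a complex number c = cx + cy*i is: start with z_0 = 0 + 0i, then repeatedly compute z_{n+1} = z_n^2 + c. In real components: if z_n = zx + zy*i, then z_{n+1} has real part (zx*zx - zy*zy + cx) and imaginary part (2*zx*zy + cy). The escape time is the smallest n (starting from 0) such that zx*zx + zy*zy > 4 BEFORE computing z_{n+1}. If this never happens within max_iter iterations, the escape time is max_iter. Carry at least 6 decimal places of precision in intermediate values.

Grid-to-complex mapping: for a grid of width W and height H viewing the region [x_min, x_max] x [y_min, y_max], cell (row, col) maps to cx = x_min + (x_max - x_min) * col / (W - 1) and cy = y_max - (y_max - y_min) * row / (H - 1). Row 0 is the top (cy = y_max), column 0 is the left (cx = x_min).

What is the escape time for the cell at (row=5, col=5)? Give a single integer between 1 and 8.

z_0 = 0 + 0i, c = 0.4417 + 0.3100i
Iter 1: z = 0.4417 + 0.3100i, |z|^2 = 0.2912
Iter 2: z = 0.5406 + 0.5838i, |z|^2 = 0.6331
Iter 3: z = 0.3931 + 0.9413i, |z|^2 = 1.0405
Iter 4: z = -0.2898 + 1.0500i, |z|^2 = 1.1865
Iter 5: z = -0.5769 + -0.2986i, |z|^2 = 0.4220
Iter 6: z = 0.6853 + 0.6546i, |z|^2 = 0.8981
Iter 7: z = 0.4828 + 1.2071i, |z|^2 = 1.6902

Answer: 8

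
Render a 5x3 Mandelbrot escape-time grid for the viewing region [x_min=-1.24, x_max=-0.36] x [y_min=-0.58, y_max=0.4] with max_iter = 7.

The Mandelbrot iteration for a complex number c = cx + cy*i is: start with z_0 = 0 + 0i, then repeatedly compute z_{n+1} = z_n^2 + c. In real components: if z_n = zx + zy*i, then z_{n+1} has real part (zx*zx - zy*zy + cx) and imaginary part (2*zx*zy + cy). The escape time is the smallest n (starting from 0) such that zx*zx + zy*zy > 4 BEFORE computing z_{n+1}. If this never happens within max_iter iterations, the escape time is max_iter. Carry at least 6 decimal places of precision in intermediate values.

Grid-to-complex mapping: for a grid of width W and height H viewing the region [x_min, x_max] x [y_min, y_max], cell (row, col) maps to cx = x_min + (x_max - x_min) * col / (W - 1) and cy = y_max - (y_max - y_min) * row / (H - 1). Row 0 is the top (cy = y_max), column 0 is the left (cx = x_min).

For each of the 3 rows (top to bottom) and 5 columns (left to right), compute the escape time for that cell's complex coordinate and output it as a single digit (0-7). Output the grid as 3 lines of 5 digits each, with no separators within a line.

Answer: 77777
77777
35577

Derivation:
(row=0, col=0): c = -1.2400 + 0.4000i → escape time 7
(row=0, col=1): c = -1.0200 + 0.4000i → escape time 7
(row=0, col=2): c = -0.8000 + 0.4000i → escape time 7
(row=0, col=3): c = -0.5800 + 0.4000i → escape time 7
(row=0, col=4): c = -0.3600 + 0.4000i → escape time 7
(row=1, col=0): c = -1.2400 + -0.0900i → escape time 7
(row=1, col=1): c = -1.0200 + -0.0900i → escape time 7
(row=1, col=2): c = -0.8000 + -0.0900i → escape time 7
(row=1, col=3): c = -0.5800 + -0.0900i → escape time 7
(row=1, col=4): c = -0.3600 + -0.0900i → escape time 7
(row=2, col=0): c = -1.2400 + -0.5800i → escape time 3
(row=2, col=1): c = -1.0200 + -0.5800i → escape time 5
(row=2, col=2): c = -0.8000 + -0.5800i → escape time 5
(row=2, col=3): c = -0.5800 + -0.5800i → escape time 7
(row=2, col=4): c = -0.3600 + -0.5800i → escape time 7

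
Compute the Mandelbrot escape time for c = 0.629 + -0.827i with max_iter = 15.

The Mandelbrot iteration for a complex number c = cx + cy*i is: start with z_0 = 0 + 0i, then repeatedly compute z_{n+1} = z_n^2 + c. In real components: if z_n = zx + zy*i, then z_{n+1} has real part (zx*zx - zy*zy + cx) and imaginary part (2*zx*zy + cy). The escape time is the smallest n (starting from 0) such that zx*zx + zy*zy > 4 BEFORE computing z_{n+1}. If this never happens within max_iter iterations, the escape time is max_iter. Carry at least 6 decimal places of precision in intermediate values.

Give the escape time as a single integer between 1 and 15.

z_0 = 0 + 0i, c = 0.6290 + -0.8270i
Iter 1: z = 0.6290 + -0.8270i, |z|^2 = 1.0796
Iter 2: z = 0.3407 + -1.8674i, |z|^2 = 3.6031
Iter 3: z = -2.7420 + -2.0995i, |z|^2 = 11.9262
Escaped at iteration 3

Answer: 3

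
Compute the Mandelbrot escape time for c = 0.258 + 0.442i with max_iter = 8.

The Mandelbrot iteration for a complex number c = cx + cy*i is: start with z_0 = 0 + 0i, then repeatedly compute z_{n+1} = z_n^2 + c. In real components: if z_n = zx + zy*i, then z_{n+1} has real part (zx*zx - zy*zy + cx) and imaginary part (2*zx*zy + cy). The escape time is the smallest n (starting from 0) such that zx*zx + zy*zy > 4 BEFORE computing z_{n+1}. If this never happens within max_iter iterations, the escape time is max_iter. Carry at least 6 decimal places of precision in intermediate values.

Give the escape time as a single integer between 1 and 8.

z_0 = 0 + 0i, c = 0.2580 + 0.4420i
Iter 1: z = 0.2580 + 0.4420i, |z|^2 = 0.2619
Iter 2: z = 0.1292 + 0.6701i, |z|^2 = 0.4657
Iter 3: z = -0.1743 + 0.6151i, |z|^2 = 0.4088
Iter 4: z = -0.0900 + 0.2276i, |z|^2 = 0.0599
Iter 5: z = 0.2143 + 0.4010i, |z|^2 = 0.2068
Iter 6: z = 0.1431 + 0.6139i, |z|^2 = 0.3974
Iter 7: z = -0.0984 + 0.6177i, |z|^2 = 0.3912

Answer: 8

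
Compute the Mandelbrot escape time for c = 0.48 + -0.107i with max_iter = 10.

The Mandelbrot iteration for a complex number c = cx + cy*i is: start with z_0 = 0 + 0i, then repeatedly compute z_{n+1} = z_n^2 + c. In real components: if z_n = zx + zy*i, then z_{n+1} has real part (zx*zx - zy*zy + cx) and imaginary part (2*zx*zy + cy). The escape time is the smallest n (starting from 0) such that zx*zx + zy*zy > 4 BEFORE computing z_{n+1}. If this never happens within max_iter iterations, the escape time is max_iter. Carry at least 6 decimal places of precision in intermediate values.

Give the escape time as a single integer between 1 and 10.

z_0 = 0 + 0i, c = 0.4800 + -0.1070i
Iter 1: z = 0.4800 + -0.1070i, |z|^2 = 0.2418
Iter 2: z = 0.6990 + -0.2097i, |z|^2 = 0.5325
Iter 3: z = 0.9246 + -0.4002i, |z|^2 = 1.0149
Iter 4: z = 1.1747 + -0.8470i, |z|^2 = 2.0971
Iter 5: z = 1.1425 + -2.0968i, |z|^2 = 5.7017
Escaped at iteration 5

Answer: 5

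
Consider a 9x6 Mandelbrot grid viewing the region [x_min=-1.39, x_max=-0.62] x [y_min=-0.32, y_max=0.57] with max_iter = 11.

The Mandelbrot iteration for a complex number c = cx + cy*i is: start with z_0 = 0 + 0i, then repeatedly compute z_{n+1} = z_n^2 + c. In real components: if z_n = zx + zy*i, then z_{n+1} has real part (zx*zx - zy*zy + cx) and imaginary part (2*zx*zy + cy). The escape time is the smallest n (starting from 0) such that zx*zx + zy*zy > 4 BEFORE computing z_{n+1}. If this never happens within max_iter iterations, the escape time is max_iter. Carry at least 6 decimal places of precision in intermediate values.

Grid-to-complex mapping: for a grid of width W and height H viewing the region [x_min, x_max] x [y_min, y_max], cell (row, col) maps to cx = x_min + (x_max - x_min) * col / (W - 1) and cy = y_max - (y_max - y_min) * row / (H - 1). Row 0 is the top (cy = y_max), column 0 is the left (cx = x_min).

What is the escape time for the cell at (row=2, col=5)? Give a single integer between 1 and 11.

Answer: 11

Derivation:
z_0 = 0 + 0i, c = -0.9087 + 0.2140i
Iter 1: z = -0.9087 + 0.2140i, |z|^2 = 0.8716
Iter 2: z = -0.1287 + -0.1749i, |z|^2 = 0.0472
Iter 3: z = -0.9228 + 0.2590i, |z|^2 = 0.9186
Iter 4: z = -0.1243 + -0.2641i, |z|^2 = 0.0852
Iter 5: z = -0.9630 + 0.2797i, |z|^2 = 1.0056
Iter 6: z = -0.0595 + -0.3246i, |z|^2 = 0.1089
Iter 7: z = -1.0106 + 0.2527i, |z|^2 = 1.0851
Iter 8: z = 0.0487 + -0.2967i, |z|^2 = 0.0904
Iter 9: z = -0.9944 + 0.1851i, |z|^2 = 1.0231
Iter 10: z = 0.0458 + -0.1541i, |z|^2 = 0.0258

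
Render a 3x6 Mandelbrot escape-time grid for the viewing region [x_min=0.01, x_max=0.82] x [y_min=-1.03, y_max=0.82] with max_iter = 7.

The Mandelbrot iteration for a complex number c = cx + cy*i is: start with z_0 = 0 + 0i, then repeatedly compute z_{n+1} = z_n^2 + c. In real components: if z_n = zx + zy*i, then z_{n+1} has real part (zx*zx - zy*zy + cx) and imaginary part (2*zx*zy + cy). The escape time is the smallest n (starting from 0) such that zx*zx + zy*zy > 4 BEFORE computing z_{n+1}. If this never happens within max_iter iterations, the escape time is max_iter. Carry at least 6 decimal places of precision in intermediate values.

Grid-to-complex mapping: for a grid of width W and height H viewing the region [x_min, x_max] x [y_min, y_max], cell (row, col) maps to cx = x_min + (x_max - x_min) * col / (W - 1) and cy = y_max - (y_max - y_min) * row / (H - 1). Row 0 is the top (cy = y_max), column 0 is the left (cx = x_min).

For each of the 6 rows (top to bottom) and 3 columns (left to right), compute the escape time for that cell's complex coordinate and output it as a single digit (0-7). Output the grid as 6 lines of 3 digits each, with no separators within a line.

(row=0, col=0): c = 0.0100 + 0.8200i → escape time 7
(row=0, col=1): c = 0.4150 + 0.8200i → escape time 4
(row=0, col=2): c = 0.8200 + 0.8200i → escape time 2
(row=1, col=0): c = 0.0100 + 0.4500i → escape time 7
(row=1, col=1): c = 0.4150 + 0.4500i → escape time 7
(row=1, col=2): c = 0.8200 + 0.4500i → escape time 3
(row=2, col=0): c = 0.0100 + 0.0800i → escape time 7
(row=2, col=1): c = 0.4150 + 0.0800i → escape time 7
(row=2, col=2): c = 0.8200 + 0.0800i → escape time 3
(row=3, col=0): c = 0.0100 + -0.2900i → escape time 7
(row=3, col=1): c = 0.4150 + -0.2900i → escape time 7
(row=3, col=2): c = 0.8200 + -0.2900i → escape time 3
(row=4, col=0): c = 0.0100 + -0.6600i → escape time 7
(row=4, col=1): c = 0.4150 + -0.6600i → escape time 6
(row=4, col=2): c = 0.8200 + -0.6600i → escape time 2
(row=5, col=0): c = 0.0100 + -1.0300i → escape time 6
(row=5, col=1): c = 0.4150 + -1.0300i → escape time 3
(row=5, col=2): c = 0.8200 + -1.0300i → escape time 2

Answer: 742
773
773
773
762
632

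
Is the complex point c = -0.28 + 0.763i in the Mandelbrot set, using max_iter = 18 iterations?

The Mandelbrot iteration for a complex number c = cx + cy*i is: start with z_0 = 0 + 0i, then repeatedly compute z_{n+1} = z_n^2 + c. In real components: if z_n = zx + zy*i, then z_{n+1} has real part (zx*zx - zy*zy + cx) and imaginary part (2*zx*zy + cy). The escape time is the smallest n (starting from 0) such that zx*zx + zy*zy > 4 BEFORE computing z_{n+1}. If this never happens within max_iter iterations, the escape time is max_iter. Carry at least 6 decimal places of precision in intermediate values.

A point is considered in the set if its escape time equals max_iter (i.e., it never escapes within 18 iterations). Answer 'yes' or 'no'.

Answer: no

Derivation:
z_0 = 0 + 0i, c = -0.2800 + 0.7630i
Iter 1: z = -0.2800 + 0.7630i, |z|^2 = 0.6606
Iter 2: z = -0.7838 + 0.3357i, |z|^2 = 0.7270
Iter 3: z = 0.2216 + 0.2367i, |z|^2 = 0.1051
Iter 4: z = -0.2869 + 0.8679i, |z|^2 = 0.8356
Iter 5: z = -0.9509 + 0.2649i, |z|^2 = 0.9745
Iter 6: z = 0.5541 + 0.2592i, |z|^2 = 0.3742
Iter 7: z = -0.0401 + 1.0502i, |z|^2 = 1.1046
Iter 8: z = -1.3814 + 0.6787i, |z|^2 = 2.3689
Iter 9: z = 1.1676 + -1.1121i, |z|^2 = 2.6001
Iter 10: z = -0.1536 + -1.8340i, |z|^2 = 3.3872
Iter 11: z = -3.6200 + 1.3266i, |z|^2 = 14.8643
Escaped at iteration 11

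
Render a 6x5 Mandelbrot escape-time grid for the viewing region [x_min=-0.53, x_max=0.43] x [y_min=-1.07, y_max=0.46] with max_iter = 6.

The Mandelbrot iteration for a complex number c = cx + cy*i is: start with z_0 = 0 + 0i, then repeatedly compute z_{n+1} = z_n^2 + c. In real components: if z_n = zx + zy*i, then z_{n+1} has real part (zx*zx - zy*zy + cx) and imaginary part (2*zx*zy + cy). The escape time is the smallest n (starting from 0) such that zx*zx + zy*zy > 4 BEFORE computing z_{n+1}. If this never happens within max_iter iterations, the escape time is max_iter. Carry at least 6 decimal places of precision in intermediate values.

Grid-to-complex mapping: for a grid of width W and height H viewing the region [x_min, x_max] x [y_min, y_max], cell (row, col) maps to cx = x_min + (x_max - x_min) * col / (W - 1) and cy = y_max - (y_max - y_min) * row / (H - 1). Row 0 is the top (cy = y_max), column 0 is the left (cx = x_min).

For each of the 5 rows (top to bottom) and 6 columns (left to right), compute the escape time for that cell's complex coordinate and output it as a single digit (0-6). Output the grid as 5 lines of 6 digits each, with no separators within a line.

(row=0, col=0): c = -0.5300 + 0.4600i → escape time 6
(row=0, col=1): c = -0.3380 + 0.4600i → escape time 6
(row=0, col=2): c = -0.1460 + 0.4600i → escape time 6
(row=0, col=3): c = 0.0460 + 0.4600i → escape time 6
(row=0, col=4): c = 0.2380 + 0.4600i → escape time 6
(row=0, col=5): c = 0.4300 + 0.4600i → escape time 6
(row=1, col=0): c = -0.5300 + 0.0775i → escape time 6
(row=1, col=1): c = -0.3380 + 0.0775i → escape time 6
(row=1, col=2): c = -0.1460 + 0.0775i → escape time 6
(row=1, col=3): c = 0.0460 + 0.0775i → escape time 6
(row=1, col=4): c = 0.2380 + 0.0775i → escape time 6
(row=1, col=5): c = 0.4300 + 0.0775i → escape time 6
(row=2, col=0): c = -0.5300 + -0.3050i → escape time 6
(row=2, col=1): c = -0.3380 + -0.3050i → escape time 6
(row=2, col=2): c = -0.1460 + -0.3050i → escape time 6
(row=2, col=3): c = 0.0460 + -0.3050i → escape time 6
(row=2, col=4): c = 0.2380 + -0.3050i → escape time 6
(row=2, col=5): c = 0.4300 + -0.3050i → escape time 6
(row=3, col=0): c = -0.5300 + -0.6875i → escape time 6
(row=3, col=1): c = -0.3380 + -0.6875i → escape time 6
(row=3, col=2): c = -0.1460 + -0.6875i → escape time 6
(row=3, col=3): c = 0.0460 + -0.6875i → escape time 6
(row=3, col=4): c = 0.2380 + -0.6875i → escape time 6
(row=3, col=5): c = 0.4300 + -0.6875i → escape time 5
(row=4, col=0): c = -0.5300 + -1.0700i → escape time 4
(row=4, col=1): c = -0.3380 + -1.0700i → escape time 4
(row=4, col=2): c = -0.1460 + -1.0700i → escape time 6
(row=4, col=3): c = 0.0460 + -1.0700i → escape time 4
(row=4, col=4): c = 0.2380 + -1.0700i → escape time 3
(row=4, col=5): c = 0.4300 + -1.0700i → escape time 2

Answer: 666666
666666
666666
666665
446432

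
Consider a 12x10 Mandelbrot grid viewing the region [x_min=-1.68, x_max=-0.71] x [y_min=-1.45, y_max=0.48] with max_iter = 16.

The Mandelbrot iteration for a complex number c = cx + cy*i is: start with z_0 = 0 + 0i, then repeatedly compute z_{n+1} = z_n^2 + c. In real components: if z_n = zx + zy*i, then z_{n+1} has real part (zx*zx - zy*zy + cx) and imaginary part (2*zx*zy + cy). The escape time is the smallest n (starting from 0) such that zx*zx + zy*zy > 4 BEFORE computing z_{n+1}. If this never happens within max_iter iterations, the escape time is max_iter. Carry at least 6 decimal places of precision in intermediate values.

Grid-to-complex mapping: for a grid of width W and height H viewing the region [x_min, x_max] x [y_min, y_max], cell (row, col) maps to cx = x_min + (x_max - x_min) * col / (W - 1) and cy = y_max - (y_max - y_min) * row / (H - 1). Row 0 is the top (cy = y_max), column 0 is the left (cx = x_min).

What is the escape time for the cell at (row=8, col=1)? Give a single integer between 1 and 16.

z_0 = 0 + 0i, c = -1.5918 + -1.2356i
Iter 1: z = -1.5918 + -1.2356i, |z|^2 = 4.0605
Escaped at iteration 1

Answer: 1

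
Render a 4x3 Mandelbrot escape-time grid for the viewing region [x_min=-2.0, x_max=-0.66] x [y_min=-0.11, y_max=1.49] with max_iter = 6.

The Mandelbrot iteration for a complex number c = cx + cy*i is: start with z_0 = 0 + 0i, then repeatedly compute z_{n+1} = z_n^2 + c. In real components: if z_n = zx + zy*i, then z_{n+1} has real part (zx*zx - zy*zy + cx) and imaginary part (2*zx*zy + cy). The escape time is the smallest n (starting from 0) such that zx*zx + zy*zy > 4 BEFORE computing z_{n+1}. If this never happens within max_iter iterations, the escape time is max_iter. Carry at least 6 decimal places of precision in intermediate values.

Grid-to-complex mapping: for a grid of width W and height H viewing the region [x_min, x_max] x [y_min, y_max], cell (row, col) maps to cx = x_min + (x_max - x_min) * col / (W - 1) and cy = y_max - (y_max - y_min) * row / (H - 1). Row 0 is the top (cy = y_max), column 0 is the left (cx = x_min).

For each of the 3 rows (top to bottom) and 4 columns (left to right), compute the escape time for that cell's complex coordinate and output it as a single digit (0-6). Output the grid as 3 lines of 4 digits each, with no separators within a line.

(row=0, col=0): c = -2.0000 + 1.4900i → escape time 1
(row=0, col=1): c = -1.5533 + 1.4900i → escape time 1
(row=0, col=2): c = -1.1067 + 1.4900i → escape time 2
(row=0, col=3): c = -0.6600 + 1.4900i → escape time 2
(row=1, col=0): c = -2.0000 + 0.6900i → escape time 1
(row=1, col=1): c = -1.5533 + 0.6900i → escape time 3
(row=1, col=2): c = -1.1067 + 0.6900i → escape time 3
(row=1, col=3): c = -0.6600 + 0.6900i → escape time 6
(row=2, col=0): c = -2.0000 + -0.1100i → escape time 1
(row=2, col=1): c = -1.5533 + -0.1100i → escape time 6
(row=2, col=2): c = -1.1067 + -0.1100i → escape time 6
(row=2, col=3): c = -0.6600 + -0.1100i → escape time 6

Answer: 1122
1336
1666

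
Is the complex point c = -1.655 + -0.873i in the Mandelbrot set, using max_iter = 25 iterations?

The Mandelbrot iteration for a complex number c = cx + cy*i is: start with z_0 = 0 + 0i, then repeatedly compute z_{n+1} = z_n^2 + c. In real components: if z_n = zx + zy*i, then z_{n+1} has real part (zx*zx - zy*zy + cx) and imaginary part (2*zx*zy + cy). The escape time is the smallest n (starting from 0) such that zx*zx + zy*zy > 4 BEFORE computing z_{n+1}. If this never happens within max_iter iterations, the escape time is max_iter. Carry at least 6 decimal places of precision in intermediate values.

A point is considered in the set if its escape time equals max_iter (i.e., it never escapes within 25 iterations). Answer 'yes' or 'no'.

Answer: no

Derivation:
z_0 = 0 + 0i, c = -1.6550 + -0.8730i
Iter 1: z = -1.6550 + -0.8730i, |z|^2 = 3.5012
Iter 2: z = 0.3219 + 2.0166i, |z|^2 = 4.1704
Escaped at iteration 2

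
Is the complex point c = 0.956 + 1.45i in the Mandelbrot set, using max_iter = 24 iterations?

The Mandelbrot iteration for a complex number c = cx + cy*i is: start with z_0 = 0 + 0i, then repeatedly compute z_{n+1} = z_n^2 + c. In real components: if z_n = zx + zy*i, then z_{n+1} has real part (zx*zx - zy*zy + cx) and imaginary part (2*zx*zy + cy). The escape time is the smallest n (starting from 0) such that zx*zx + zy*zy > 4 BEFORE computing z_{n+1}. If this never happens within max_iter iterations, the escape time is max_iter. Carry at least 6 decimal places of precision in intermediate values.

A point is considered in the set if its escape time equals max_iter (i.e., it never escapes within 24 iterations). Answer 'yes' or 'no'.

z_0 = 0 + 0i, c = 0.9560 + 1.4500i
Iter 1: z = 0.9560 + 1.4500i, |z|^2 = 3.0164
Iter 2: z = -0.2326 + 4.2224i, |z|^2 = 17.8827
Escaped at iteration 2

Answer: no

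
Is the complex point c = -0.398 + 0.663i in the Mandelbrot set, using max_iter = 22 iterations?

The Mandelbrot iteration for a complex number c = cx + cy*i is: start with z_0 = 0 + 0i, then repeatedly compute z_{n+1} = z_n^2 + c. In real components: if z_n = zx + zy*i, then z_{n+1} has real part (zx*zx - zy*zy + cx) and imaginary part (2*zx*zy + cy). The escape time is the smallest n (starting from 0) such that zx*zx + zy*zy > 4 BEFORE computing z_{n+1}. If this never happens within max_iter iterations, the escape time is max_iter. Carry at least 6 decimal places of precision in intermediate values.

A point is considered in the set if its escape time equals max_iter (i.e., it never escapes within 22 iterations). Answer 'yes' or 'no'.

Answer: no

Derivation:
z_0 = 0 + 0i, c = -0.3980 + 0.6630i
Iter 1: z = -0.3980 + 0.6630i, |z|^2 = 0.5980
Iter 2: z = -0.6792 + 0.1353i, |z|^2 = 0.4796
Iter 3: z = 0.0450 + 0.4793i, |z|^2 = 0.2317
Iter 4: z = -0.6257 + 0.7061i, |z|^2 = 0.8901
Iter 5: z = -0.5051 + -0.2206i, |z|^2 = 0.3038
Iter 6: z = -0.1915 + 0.8859i, |z|^2 = 0.8214
Iter 7: z = -1.1461 + 0.3236i, |z|^2 = 1.4182
Iter 8: z = 0.8107 + -0.0788i, |z|^2 = 0.6635
Iter 9: z = 0.2530 + 0.5352i, |z|^2 = 0.3505
Iter 10: z = -0.6204 + 0.9338i, |z|^2 = 1.2570
Iter 11: z = -0.8852 + -0.4957i, |z|^2 = 1.0293
Iter 12: z = 0.1398 + 1.5406i, |z|^2 = 2.3930
Iter 13: z = -2.7519 + 1.0938i, |z|^2 = 8.7692
Escaped at iteration 13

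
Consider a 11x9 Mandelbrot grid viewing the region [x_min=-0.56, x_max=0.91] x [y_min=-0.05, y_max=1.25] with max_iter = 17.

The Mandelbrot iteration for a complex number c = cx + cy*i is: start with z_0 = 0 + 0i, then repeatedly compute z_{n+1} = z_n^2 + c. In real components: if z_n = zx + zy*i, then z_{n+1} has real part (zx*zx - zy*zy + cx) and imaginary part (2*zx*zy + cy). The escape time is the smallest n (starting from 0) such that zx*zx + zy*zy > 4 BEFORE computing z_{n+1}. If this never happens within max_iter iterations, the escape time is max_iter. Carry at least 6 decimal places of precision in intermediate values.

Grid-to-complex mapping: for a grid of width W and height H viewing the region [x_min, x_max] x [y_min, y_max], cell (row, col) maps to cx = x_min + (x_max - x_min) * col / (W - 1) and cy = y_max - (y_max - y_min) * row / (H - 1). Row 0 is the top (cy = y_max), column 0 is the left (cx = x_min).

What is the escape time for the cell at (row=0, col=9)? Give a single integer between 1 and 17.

Answer: 2

Derivation:
z_0 = 0 + 0i, c = 0.7630 + 1.2500i
Iter 1: z = 0.7630 + 1.2500i, |z|^2 = 2.1447
Iter 2: z = -0.2173 + 3.1575i, |z|^2 = 10.0170
Escaped at iteration 2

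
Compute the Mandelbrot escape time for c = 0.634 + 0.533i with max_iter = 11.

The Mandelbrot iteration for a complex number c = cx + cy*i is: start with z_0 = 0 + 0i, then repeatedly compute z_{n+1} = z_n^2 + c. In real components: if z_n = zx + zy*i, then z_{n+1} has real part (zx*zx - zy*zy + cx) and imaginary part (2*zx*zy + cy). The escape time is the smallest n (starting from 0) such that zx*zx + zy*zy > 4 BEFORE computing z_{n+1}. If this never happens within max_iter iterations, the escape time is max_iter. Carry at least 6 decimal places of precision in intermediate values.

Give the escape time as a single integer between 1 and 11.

Answer: 3

Derivation:
z_0 = 0 + 0i, c = 0.6340 + 0.5330i
Iter 1: z = 0.6340 + 0.5330i, |z|^2 = 0.6860
Iter 2: z = 0.7519 + 1.2088i, |z|^2 = 2.0266
Iter 3: z = -0.2620 + 2.3508i, |z|^2 = 5.5948
Escaped at iteration 3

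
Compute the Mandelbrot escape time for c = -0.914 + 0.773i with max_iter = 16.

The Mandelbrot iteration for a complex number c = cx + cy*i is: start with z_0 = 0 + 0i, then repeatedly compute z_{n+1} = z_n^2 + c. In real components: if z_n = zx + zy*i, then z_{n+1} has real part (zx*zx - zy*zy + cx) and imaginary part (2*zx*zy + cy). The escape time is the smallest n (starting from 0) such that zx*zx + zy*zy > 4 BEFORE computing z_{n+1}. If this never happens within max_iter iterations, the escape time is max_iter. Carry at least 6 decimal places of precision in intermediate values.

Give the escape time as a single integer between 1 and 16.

Answer: 4

Derivation:
z_0 = 0 + 0i, c = -0.9140 + 0.7730i
Iter 1: z = -0.9140 + 0.7730i, |z|^2 = 1.4329
Iter 2: z = -0.6761 + -0.6400i, |z|^2 = 0.8668
Iter 3: z = -0.8665 + 1.6385i, |z|^2 = 3.4355
Iter 4: z = -2.8479 + -2.0665i, |z|^2 = 12.3811
Escaped at iteration 4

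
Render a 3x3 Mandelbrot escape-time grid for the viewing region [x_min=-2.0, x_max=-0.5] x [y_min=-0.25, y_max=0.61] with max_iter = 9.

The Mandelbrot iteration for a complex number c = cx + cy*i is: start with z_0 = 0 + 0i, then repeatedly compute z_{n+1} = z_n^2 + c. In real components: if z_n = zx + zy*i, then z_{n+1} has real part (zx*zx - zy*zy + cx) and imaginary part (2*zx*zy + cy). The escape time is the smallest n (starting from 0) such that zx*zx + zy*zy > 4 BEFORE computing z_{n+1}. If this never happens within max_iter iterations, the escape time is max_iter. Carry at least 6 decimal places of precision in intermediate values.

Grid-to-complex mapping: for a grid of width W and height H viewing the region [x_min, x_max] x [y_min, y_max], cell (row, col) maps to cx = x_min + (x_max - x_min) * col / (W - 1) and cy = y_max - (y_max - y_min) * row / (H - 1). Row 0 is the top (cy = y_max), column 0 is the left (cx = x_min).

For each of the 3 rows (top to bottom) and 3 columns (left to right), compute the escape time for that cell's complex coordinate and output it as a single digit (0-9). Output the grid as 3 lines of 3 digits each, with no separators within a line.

Answer: 139
199
199

Derivation:
(row=0, col=0): c = -2.0000 + 0.6100i → escape time 1
(row=0, col=1): c = -1.2500 + 0.6100i → escape time 3
(row=0, col=2): c = -0.5000 + 0.6100i → escape time 9
(row=1, col=0): c = -2.0000 + 0.1800i → escape time 1
(row=1, col=1): c = -1.2500 + 0.1800i → escape time 9
(row=1, col=2): c = -0.5000 + 0.1800i → escape time 9
(row=2, col=0): c = -2.0000 + -0.2500i → escape time 1
(row=2, col=1): c = -1.2500 + -0.2500i → escape time 9
(row=2, col=2): c = -0.5000 + -0.2500i → escape time 9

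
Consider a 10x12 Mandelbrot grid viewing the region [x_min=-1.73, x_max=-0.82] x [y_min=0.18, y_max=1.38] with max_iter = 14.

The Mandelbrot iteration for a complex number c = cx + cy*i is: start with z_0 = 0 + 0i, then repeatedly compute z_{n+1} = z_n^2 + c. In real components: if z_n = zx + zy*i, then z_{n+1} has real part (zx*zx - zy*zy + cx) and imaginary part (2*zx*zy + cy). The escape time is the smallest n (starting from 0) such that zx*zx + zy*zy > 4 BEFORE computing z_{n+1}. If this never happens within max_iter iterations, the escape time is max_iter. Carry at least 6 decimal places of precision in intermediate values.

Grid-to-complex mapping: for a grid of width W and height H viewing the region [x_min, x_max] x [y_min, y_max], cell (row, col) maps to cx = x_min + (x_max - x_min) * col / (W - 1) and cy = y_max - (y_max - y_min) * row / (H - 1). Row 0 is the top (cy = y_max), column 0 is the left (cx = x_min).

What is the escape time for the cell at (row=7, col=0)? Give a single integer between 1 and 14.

Answer: 3

Derivation:
z_0 = 0 + 0i, c = -1.7300 + 0.6164i
Iter 1: z = -1.7300 + 0.6164i, |z|^2 = 3.3728
Iter 2: z = 0.8830 + -1.5163i, |z|^2 = 3.0787
Iter 3: z = -3.2493 + -2.0613i, |z|^2 = 14.8073
Escaped at iteration 3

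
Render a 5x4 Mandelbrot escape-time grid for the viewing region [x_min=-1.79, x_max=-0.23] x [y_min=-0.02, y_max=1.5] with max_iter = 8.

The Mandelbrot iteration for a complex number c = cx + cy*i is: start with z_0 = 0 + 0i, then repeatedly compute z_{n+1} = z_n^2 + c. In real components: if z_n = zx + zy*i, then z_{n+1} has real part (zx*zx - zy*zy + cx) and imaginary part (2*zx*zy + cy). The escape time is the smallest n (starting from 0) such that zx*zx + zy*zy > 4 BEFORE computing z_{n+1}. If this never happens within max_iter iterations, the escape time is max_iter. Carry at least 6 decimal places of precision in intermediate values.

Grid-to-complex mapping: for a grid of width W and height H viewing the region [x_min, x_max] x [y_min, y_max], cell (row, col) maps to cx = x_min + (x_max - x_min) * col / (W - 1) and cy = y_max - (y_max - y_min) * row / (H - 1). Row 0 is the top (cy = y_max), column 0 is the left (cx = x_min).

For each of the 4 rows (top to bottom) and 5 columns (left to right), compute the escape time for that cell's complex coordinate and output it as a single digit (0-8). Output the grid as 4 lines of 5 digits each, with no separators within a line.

(row=0, col=0): c = -1.7900 + 1.5000i → escape time 1
(row=0, col=1): c = -1.4000 + 1.5000i → escape time 1
(row=0, col=2): c = -1.0100 + 1.5000i → escape time 2
(row=0, col=3): c = -0.6200 + 1.5000i → escape time 2
(row=0, col=4): c = -0.2300 + 1.5000i → escape time 2
(row=1, col=0): c = -1.7900 + 0.9933i → escape time 1
(row=1, col=1): c = -1.4000 + 0.9933i → escape time 3
(row=1, col=2): c = -1.0100 + 0.9933i → escape time 3
(row=1, col=3): c = -0.6200 + 0.9933i → escape time 4
(row=1, col=4): c = -0.2300 + 0.9933i → escape time 6
(row=2, col=0): c = -1.7900 + 0.4867i → escape time 3
(row=2, col=1): c = -1.4000 + 0.4867i → escape time 3
(row=2, col=2): c = -1.0100 + 0.4867i → escape time 5
(row=2, col=3): c = -0.6200 + 0.4867i → escape time 8
(row=2, col=4): c = -0.2300 + 0.4867i → escape time 8
(row=3, col=0): c = -1.7900 + -0.0200i → escape time 8
(row=3, col=1): c = -1.4000 + -0.0200i → escape time 8
(row=3, col=2): c = -1.0100 + -0.0200i → escape time 8
(row=3, col=3): c = -0.6200 + -0.0200i → escape time 8
(row=3, col=4): c = -0.2300 + -0.0200i → escape time 8

Answer: 11222
13346
33588
88888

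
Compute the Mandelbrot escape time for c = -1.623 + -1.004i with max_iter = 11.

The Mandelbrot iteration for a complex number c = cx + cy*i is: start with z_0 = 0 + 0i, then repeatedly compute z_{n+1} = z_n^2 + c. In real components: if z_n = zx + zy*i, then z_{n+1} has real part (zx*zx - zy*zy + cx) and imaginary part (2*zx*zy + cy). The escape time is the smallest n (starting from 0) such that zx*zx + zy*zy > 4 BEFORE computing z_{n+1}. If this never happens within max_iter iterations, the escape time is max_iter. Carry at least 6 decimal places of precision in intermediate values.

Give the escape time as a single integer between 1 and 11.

z_0 = 0 + 0i, c = -1.6230 + -1.0040i
Iter 1: z = -1.6230 + -1.0040i, |z|^2 = 3.6421
Iter 2: z = 0.0031 + 2.2550i, |z|^2 = 5.0850
Escaped at iteration 2

Answer: 2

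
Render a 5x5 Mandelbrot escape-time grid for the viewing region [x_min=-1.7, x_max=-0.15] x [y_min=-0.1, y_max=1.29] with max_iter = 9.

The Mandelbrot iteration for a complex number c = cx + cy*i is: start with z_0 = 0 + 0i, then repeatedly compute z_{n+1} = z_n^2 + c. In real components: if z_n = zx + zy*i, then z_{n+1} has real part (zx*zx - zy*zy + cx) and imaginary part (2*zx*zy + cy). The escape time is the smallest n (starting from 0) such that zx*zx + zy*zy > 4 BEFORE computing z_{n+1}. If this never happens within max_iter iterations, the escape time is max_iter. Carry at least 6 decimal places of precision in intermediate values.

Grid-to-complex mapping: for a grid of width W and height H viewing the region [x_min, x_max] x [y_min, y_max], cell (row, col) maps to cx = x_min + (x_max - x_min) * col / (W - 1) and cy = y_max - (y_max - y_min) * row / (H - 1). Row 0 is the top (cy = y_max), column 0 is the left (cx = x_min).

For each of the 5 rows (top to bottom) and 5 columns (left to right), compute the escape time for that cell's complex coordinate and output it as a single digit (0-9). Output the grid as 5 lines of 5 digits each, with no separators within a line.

Answer: 12232
23349
33599
47999
69999

Derivation:
(row=0, col=0): c = -1.7000 + 1.2900i → escape time 1
(row=0, col=1): c = -1.3125 + 1.2900i → escape time 2
(row=0, col=2): c = -0.9250 + 1.2900i → escape time 2
(row=0, col=3): c = -0.5375 + 1.2900i → escape time 3
(row=0, col=4): c = -0.1500 + 1.2900i → escape time 2
(row=1, col=0): c = -1.7000 + 0.9425i → escape time 2
(row=1, col=1): c = -1.3125 + 0.9425i → escape time 3
(row=1, col=2): c = -0.9250 + 0.9425i → escape time 3
(row=1, col=3): c = -0.5375 + 0.9425i → escape time 4
(row=1, col=4): c = -0.1500 + 0.9425i → escape time 9
(row=2, col=0): c = -1.7000 + 0.5950i → escape time 3
(row=2, col=1): c = -1.3125 + 0.5950i → escape time 3
(row=2, col=2): c = -0.9250 + 0.5950i → escape time 5
(row=2, col=3): c = -0.5375 + 0.5950i → escape time 9
(row=2, col=4): c = -0.1500 + 0.5950i → escape time 9
(row=3, col=0): c = -1.7000 + 0.2475i → escape time 4
(row=3, col=1): c = -1.3125 + 0.2475i → escape time 7
(row=3, col=2): c = -0.9250 + 0.2475i → escape time 9
(row=3, col=3): c = -0.5375 + 0.2475i → escape time 9
(row=3, col=4): c = -0.1500 + 0.2475i → escape time 9
(row=4, col=0): c = -1.7000 + -0.1000i → escape time 6
(row=4, col=1): c = -1.3125 + -0.1000i → escape time 9
(row=4, col=2): c = -0.9250 + -0.1000i → escape time 9
(row=4, col=3): c = -0.5375 + -0.1000i → escape time 9
(row=4, col=4): c = -0.1500 + -0.1000i → escape time 9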